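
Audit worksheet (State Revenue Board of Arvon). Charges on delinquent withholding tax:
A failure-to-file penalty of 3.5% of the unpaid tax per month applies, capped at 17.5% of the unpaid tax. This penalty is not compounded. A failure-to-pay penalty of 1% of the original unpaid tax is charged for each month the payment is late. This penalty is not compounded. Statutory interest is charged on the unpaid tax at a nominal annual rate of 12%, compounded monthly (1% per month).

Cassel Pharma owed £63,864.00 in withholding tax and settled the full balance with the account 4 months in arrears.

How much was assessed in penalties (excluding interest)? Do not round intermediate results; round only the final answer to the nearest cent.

Failure-to-file: 4 × 3.5% × £63,864.00 = £8,940.96 (under the 17.5% cap)
Failure-to-pay penalty = 1% × £63,864.00 × 4 mo = £2,554.56
Total penalty = £8,940.96 + £2,554.56 = £11,495.52

£11,495.52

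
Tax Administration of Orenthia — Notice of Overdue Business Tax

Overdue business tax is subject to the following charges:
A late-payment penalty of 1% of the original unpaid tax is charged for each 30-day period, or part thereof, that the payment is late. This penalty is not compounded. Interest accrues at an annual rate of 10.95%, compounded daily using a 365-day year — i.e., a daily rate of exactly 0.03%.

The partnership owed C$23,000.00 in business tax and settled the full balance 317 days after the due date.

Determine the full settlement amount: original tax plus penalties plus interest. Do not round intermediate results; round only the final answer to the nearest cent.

C$27,824.32

Penalty periods: ⌈317/30⌉ = 11; penalty = 11 × 1% × C$23,000.00 = C$2,530.00
Interest: C$23,000.00 × ((1 + 0.0003)^317 − 1) = C$23,000.00 × 0.09975314… = C$2,294.3223…
Total = C$23,000.00 + C$2,530.0000 + C$2,294.3223… = C$27,824.32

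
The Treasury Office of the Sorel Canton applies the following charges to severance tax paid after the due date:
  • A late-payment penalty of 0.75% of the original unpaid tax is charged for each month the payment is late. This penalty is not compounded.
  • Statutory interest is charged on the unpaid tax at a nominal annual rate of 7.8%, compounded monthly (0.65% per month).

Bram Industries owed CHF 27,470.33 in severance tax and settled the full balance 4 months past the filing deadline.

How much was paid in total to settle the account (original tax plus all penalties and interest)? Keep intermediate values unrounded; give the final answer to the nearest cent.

CHF 29,015.66

Late-payment penalty = 0.75% × CHF 27,470.33 × 4 mo = CHF 824.11…
Interest: CHF 27,470.33 × ((1 + 0.0065)^4 − 1) = CHF 27,470.33 × 0.0262546… = CHF 721.2225…
Total = CHF 27,470.33 + CHF 824.1099 + CHF 721.2225… = CHF 29,015.66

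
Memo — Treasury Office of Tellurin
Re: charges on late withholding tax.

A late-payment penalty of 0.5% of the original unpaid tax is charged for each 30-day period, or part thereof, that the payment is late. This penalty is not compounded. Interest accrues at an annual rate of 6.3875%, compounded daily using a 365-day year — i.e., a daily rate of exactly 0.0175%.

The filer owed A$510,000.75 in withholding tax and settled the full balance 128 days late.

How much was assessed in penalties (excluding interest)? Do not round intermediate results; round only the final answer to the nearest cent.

Penalty periods: ⌈128/30⌉ = 5; penalty = 5 × 0.5% × A$510,000.75 = A$12,750.02…

A$12,750.02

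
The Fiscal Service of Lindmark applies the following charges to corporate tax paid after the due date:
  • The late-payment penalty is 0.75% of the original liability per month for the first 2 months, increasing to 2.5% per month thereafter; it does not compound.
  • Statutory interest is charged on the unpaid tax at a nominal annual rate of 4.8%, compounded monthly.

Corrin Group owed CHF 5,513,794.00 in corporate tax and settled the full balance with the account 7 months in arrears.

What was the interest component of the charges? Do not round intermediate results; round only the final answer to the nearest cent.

Interest (4.8%/yr ÷ 12 = 0.4%/month): CHF 5,513,794.00 × ((1 + 0.004)^7 − 1) = CHF 156,251.2672…

CHF 156,251.27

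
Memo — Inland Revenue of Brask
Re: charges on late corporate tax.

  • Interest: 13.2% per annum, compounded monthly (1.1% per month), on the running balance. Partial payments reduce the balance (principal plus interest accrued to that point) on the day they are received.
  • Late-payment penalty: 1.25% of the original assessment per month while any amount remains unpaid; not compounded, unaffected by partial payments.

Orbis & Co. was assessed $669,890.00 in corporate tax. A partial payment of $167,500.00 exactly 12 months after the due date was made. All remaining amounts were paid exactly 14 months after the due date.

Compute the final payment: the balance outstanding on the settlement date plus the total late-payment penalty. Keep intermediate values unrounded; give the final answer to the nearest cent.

$726,789.29

Balance at month 12: $669,890.0000 × (1 + 0.011)^12 = $763,866.3202…
After $167,500.00 payment: $763,866.3202… − $167,500.00 = $596,366.3202…
Balance at month 14: $596,366.3202… × (1 + 0.011)^2 = $609,558.5395…
Penalty: 14 × 1.25% × $669,890.00 = $117,230.75
Final settlement = outstanding balance + penalty = $609,558.5395… + $117,230.75 = $726,789.29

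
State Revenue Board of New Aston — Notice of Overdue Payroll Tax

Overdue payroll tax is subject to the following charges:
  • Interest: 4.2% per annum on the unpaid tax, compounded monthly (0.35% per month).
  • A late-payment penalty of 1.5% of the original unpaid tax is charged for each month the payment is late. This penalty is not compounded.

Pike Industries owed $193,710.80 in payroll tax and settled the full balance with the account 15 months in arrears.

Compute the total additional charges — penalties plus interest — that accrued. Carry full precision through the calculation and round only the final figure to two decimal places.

$54,007.73

Late-payment penalty: 15 × 1.5% × $193,710.80 = $43,584.93
Interest: $193,710.80 × ((1 + 0.0035)^15 − 1) = $193,710.80 × 0.0538060… = $10,422.7964…
Penalties + interest = $43,584.9300 + $10,422.7964… = $54,007.73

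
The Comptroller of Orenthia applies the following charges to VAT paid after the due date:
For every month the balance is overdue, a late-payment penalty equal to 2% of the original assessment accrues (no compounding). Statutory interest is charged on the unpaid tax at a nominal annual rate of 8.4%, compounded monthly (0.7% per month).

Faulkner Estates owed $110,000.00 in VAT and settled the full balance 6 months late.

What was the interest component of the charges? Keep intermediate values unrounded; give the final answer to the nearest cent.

Interest: $110,000.00 × ((1 + 0.007)^6 − 1) = $110,000.00 × 0.0427419… = $4,701.6086…

$4,701.61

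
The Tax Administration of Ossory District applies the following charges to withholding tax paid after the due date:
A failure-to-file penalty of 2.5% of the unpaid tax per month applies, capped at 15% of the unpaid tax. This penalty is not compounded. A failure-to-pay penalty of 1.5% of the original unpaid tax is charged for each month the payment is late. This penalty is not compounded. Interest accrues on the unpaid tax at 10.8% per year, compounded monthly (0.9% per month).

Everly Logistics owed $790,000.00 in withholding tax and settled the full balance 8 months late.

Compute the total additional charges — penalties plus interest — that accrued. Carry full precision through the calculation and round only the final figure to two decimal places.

$272,004.34

Failure-to-file: 8 × 2.5% × $790,000.00 = $158,000.00, capped at 15% × $790,000.00 = $118,500.00
Failure-to-pay penalty = 1.5% × $790,000.00 × 8 mo = $94,800.00
Interest: $790,000.00 × ((1 + 0.009)^8 − 1) = $790,000.00 × 0.0743093… = $58,704.3364…
Penalties + interest = $213,300.0000 + $58,704.3364… = $272,004.34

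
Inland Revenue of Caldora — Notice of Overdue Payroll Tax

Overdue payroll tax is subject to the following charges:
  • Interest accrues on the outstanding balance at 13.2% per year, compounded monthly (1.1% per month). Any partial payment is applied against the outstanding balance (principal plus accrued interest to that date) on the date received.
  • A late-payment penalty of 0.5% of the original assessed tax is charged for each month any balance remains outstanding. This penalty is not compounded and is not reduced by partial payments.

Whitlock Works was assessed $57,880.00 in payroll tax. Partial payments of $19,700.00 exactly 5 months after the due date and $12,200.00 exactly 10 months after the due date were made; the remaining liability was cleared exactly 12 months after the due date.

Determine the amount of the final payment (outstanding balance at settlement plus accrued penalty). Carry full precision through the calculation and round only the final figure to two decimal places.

Balance at month 5: $57,880.0000 × (1 + 0.011)^5 = $61,134.2094…
After $19,700.00 payment: $61,134.2094… − $19,700.00 = $41,434.2094…
Balance at month 10: $41,434.2094… × (1 + 0.011)^5 = $43,763.7809…
After $12,200.00 payment: $43,763.7809… − $12,200.00 = $31,563.7809…
Balance at month 12: $31,563.7809… × (1 + 0.011)^2 = $32,262.0033…
Penalty: 12 × 0.5% × $57,880.00 = $3,472.80
Final settlement = outstanding balance + penalty = $32,262.0033… + $3,472.80 = $35,734.80

$35,734.80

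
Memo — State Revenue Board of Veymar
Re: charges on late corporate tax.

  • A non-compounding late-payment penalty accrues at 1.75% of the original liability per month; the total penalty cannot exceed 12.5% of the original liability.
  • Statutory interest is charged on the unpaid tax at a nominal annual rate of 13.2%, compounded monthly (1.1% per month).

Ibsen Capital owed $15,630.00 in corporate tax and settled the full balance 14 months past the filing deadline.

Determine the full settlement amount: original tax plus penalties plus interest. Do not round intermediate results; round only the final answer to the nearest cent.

Penalty (uncapped): 14 × 1.75% × $15,630.00 = $3,829.35; cap = 12.5% × $15,630.00 = $1,953.75 → penalty = $1,953.75
Interest: $15,630.00 × ((1 + 0.011)^14 − 1) = $15,630.00 × 0.1655105… = $2,586.9286…
Total = $15,630.00 + $1,953.7500 + $2,586.9286… = $20,170.68

$20,170.68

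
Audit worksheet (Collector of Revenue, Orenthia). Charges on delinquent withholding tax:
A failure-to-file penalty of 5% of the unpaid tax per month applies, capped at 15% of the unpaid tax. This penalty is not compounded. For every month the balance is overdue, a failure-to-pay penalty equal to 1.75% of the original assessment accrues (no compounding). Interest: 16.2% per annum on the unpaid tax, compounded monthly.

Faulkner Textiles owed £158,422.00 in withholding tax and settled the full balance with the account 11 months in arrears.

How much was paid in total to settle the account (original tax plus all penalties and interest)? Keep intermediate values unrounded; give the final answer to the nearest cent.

Failure-to-file: 11 × 5% × £158,422.00 = £87,132.10, capped at 15% × £158,422.00 = £23,763.30
Failure-to-pay penalty = 1.75% × £158,422.00 × 11 mo = £30,496.24…
Interest (16.2%/yr ÷ 12 = 1.35%/month): £158,422.00 × ((1 + 0.0135)^11 − 1) = £25,179.7325…
Total = £158,422.00 + £54,259.5350 + £25,179.7325… = £237,861.27

£237,861.27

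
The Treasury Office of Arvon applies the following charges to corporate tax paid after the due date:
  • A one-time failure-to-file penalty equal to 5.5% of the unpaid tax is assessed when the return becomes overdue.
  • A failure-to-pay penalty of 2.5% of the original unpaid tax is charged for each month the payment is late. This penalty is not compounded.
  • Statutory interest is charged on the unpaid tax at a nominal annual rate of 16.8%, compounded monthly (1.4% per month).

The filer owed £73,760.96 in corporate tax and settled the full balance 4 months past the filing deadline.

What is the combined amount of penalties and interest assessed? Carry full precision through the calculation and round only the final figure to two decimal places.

Failure-to-file penalty: 5.5% × £73,760.96 = £4,056.85…
Failure-to-pay penalty = 2.5% × £73,760.96 × 4 mo = £7,376.10…
Interest: £73,760.96 × ((1 + 0.014)^4 − 1) = £73,760.96 × 0.0571870… = £4,218.1691…
Penalties + interest = £11,432.9488 + £4,218.1691… = £15,651.12

£15,651.12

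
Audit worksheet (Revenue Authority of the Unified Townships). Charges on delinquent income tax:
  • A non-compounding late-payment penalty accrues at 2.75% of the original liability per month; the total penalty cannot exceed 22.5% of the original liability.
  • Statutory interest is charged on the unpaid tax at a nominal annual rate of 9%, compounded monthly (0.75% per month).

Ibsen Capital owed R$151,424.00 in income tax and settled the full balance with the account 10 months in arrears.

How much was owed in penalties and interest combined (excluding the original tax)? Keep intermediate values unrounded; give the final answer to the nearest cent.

Penalty (uncapped): 10 × 2.75% × R$151,424.00 = R$41,641.60; cap = 22.5% × R$151,424.00 = R$34,070.40 → penalty = R$34,070.40
Interest: R$151,424.00 × ((1 + 0.0075)^10 − 1) = R$151,424.00 × 0.0775825… = R$11,747.8594…
Penalties + interest = R$34,070.4000 + R$11,747.8594… = R$45,818.26

R$45,818.26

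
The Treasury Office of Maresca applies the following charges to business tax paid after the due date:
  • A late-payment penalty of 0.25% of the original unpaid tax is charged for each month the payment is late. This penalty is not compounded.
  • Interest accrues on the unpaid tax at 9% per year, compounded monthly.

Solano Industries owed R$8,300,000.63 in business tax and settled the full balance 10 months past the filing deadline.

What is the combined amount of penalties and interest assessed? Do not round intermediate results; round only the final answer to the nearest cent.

R$851,435.19

Late-payment penalty: 10 × 0.25% × R$8,300,000.63 = R$207,500.02…
Interest (9%/yr ÷ 12 = 0.75%/month): R$8,300,000.63 × ((1 + 0.0075)^10 − 1) = R$643,935.1763…
Penalties + interest = R$207,500.0158… + R$643,935.1763… = R$851,435.19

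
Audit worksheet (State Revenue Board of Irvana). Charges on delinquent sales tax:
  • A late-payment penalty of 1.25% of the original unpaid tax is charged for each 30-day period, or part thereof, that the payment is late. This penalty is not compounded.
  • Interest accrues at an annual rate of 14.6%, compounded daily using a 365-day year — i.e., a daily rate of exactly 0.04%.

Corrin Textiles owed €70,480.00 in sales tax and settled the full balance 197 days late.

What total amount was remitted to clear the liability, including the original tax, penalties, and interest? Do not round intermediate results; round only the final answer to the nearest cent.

€82,424.31

Penalty periods: ⌈197/30⌉ = 7; penalty = 7 × 1.25% × €70,480.00 = €6,167.00
Interest: €70,480.00 × ((1 + 0.0004)^197 − 1) = €70,480.00 × 0.08197086… = €5,777.3059…
Total = €70,480.00 + €6,167.0000 + €5,777.3059… = €82,424.31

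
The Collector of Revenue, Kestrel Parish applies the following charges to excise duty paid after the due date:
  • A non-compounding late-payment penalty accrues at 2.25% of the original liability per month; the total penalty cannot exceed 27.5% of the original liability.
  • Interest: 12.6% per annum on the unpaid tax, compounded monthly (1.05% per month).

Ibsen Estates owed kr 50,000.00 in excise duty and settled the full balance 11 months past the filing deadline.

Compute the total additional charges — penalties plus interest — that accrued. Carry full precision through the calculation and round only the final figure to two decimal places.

kr 18,462.94

Penalty: 11 × 2.25% × kr 50,000.00 = kr 12,375.00 (below the 27.5% cap of kr 13,750.00)
Interest: kr 50,000.00 × ((1 + 0.0105)^11 − 1) = kr 50,000.00 × 0.1217588… = kr 6,087.9414…
Penalties + interest = kr 12,375.0000 + kr 6,087.9414… = kr 18,462.94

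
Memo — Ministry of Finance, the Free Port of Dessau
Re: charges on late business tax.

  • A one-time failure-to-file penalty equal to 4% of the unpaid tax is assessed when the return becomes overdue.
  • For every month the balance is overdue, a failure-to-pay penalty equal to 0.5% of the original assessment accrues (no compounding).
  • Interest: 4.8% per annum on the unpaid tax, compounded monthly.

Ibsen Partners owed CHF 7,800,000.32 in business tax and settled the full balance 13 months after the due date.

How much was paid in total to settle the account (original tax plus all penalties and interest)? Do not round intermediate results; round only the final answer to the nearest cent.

CHF 9,034,478.98

Failure-to-file penalty: 4% × CHF 7,800,000.32 = CHF 312,000.01…
Failure-to-pay penalty: 13 × 0.5% × CHF 7,800,000.32 = CHF 507,000.02…
Interest (4.8%/yr ÷ 12 = 0.4%/month): CHF 7,800,000.32 × ((1 + 0.004)^13 − 1) = CHF 415,478.6263…
Total = CHF 7,800,000.32 + CHF 819,000.0336 + CHF 415,478.6263… = CHF 9,034,478.98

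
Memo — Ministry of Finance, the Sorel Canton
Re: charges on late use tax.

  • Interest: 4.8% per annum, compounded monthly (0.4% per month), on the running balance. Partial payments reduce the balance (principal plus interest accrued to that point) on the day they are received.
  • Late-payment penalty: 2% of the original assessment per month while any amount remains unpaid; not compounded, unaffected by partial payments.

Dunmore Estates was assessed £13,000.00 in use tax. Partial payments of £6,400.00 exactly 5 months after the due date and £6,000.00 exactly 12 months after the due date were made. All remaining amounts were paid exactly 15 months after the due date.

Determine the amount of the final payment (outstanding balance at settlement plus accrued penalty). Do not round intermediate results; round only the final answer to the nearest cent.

Balance at month 5: £13,000.0000 × (1 + 0.004)^5 = £13,262.0883…
After £6,400.00 payment: £13,262.0883… − £6,400.00 = £6,862.0883…
Balance at month 12: £6,862.0883… × (1 + 0.004)^7 = £7,056.5479…
After £6,000.00 payment: £7,056.5479… − £6,000.00 = £1,056.5479…
Balance at month 15: £1,056.5479… × (1 + 0.004)^3 = £1,069.2773…
Penalty: 15 × 2% × £13,000.00 = £3,900.00
Final settlement = outstanding balance + penalty = £1,069.2773… + £3,900.00 = £4,969.28

£4,969.28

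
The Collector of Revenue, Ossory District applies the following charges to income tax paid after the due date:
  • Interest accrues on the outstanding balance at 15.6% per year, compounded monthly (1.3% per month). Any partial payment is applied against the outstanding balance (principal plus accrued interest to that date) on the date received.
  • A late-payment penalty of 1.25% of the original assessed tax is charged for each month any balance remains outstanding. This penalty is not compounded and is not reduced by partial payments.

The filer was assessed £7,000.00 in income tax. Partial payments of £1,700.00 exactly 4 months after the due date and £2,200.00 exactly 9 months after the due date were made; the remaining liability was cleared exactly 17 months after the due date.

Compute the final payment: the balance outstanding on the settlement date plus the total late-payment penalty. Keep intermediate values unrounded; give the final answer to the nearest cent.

Balance at month 4: £7,000.0000 × (1 + 0.013)^4 = £7,371.1597…
After £1,700.00 payment: £7,371.1597… − £1,700.00 = £5,671.1597…
Balance at month 9: £5,671.1597… × (1 + 0.013)^5 = £6,049.4948…
After £2,200.00 payment: £6,049.4948… − £2,200.00 = £3,849.4948…
Balance at month 17: £3,849.4948… × (1 + 0.013)^8 = £4,268.5394…
Penalty: 17 × 1.25% × £7,000.00 = £1,487.50
Final settlement = outstanding balance + penalty = £4,268.5394… + £1,487.50 = £5,756.04

£5,756.04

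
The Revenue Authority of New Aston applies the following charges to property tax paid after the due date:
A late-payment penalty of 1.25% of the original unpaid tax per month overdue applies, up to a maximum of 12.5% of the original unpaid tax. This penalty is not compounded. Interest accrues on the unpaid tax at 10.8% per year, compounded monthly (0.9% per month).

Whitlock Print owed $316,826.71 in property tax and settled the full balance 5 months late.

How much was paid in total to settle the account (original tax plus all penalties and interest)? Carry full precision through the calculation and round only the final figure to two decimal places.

Penalty: 5 × 1.25% × $316,826.71 = $19,801.67… (below the 12.5% cap of $39,603.34…)
Interest: $316,826.71 × ((1 + 0.009)^5 − 1) = $316,826.71 × 0.0458173… = $14,516.1517…
Total = $316,826.71 + $19,801.6694… + $14,516.1517… = $351,144.53

$351,144.53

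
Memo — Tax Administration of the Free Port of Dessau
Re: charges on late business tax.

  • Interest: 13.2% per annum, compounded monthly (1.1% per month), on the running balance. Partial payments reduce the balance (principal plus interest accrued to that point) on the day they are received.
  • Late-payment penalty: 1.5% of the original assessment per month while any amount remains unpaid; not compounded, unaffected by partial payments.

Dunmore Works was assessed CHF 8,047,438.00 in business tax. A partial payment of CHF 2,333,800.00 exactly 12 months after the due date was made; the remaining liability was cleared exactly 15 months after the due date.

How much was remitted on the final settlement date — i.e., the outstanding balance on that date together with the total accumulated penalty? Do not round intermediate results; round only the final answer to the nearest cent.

CHF 8,881,554.20

Balance at month 12: CHF 8,047,438.0000 × (1 + 0.011)^12 = CHF 9,176,382.4686…
After CHF 2,333,800.00 payment: CHF 9,176,382.4686… − CHF 2,333,800.00 = CHF 6,842,582.4686…
Balance at month 15: CHF 6,842,582.4686… × (1 + 0.011)^3 = CHF 7,070,880.6550…
Penalty: 15 × 1.5% × CHF 8,047,438.00 = CHF 1,810,673.55
Final settlement = outstanding balance + penalty = CHF 7,070,880.6550… + CHF 1,810,673.55 = CHF 8,881,554.20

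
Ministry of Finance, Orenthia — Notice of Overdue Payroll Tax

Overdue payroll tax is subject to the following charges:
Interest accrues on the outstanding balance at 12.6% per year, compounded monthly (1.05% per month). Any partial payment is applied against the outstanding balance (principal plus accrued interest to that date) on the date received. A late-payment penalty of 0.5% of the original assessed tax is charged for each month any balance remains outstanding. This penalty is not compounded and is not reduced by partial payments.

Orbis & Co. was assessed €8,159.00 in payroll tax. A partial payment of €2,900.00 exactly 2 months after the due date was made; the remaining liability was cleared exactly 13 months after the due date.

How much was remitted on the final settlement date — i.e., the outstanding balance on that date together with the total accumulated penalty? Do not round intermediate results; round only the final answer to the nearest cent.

Balance at month 2: €8,159.0000 × (1 + 0.0105)^2 = €8,331.2385…
After €2,900.00 payment: €8,331.2385… − €2,900.00 = €5,431.2385…
Balance at month 13: €5,431.2385… × (1 + 0.0105)^11 = €6,092.5398…
Penalty: 13 × 0.5% × €8,159.00 = €530.34…
Final settlement = outstanding balance + penalty = €6,092.5398… + €530.34… = €6,622.87

€6,622.87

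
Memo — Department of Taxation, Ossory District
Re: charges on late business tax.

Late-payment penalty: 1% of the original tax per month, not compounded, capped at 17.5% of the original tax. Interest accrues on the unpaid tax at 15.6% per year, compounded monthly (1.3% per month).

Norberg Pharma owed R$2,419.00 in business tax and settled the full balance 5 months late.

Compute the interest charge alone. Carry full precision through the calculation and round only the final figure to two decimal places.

R$161.38

Interest: R$2,419.00 × ((1 + 0.013)^5 − 1) = R$2,419.00 × 0.0667121… = R$161.3766…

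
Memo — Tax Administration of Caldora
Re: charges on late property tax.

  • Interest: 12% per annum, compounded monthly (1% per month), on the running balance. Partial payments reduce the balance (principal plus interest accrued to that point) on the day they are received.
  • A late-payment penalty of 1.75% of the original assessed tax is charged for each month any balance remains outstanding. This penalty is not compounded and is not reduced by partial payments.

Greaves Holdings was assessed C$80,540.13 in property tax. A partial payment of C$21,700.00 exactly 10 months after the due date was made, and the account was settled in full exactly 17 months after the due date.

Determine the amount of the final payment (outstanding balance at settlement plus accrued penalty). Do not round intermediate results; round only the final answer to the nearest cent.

C$96,079.38

Balance at month 10: C$80,540.1300 × (1 + 0.01)^10 = C$88,966.4096…
After C$21,700.00 payment: C$88,966.4096… − C$21,700.00 = C$67,266.4096…
Balance at month 17: C$67,266.4096… × (1 + 0.01)^7 = C$72,118.6957…
Penalty: 17 × 1.75% × C$80,540.13 = C$23,960.69…
Final settlement = outstanding balance + penalty = C$72,118.6957… + C$23,960.69… = C$96,079.38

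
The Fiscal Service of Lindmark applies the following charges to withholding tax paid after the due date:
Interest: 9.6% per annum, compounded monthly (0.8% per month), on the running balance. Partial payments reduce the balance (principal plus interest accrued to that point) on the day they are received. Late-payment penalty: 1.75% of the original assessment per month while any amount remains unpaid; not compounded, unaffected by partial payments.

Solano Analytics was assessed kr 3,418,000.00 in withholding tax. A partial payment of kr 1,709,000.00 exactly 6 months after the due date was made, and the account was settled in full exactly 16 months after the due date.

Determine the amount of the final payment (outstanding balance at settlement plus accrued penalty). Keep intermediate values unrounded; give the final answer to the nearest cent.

Balance at month 6: kr 3,418,000.0000 × (1 + 0.008)^6 = kr 3,585,380.4910…
After kr 1,709,000.00 payment: kr 3,585,380.4910… − kr 1,709,000.00 = kr 1,876,380.4910…
Balance at month 16: kr 1,876,380.4910… × (1 + 0.008)^10 = kr 2,032,011.8205…
Penalty: 16 × 1.75% × kr 3,418,000.00 = kr 957,040.00
Final settlement = outstanding balance + penalty = kr 2,032,011.8205… + kr 957,040.00 = kr 2,989,051.82

kr 2,989,051.82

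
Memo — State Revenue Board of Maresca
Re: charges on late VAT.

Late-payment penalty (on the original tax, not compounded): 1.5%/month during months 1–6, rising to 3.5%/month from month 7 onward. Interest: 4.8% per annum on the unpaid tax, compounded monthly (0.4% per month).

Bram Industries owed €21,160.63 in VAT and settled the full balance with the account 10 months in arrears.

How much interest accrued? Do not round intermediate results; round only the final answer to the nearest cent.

Interest: €21,160.63 × ((1 + 0.004)^10 − 1) = €21,160.63 × 0.0407277… = €861.8245…

€861.82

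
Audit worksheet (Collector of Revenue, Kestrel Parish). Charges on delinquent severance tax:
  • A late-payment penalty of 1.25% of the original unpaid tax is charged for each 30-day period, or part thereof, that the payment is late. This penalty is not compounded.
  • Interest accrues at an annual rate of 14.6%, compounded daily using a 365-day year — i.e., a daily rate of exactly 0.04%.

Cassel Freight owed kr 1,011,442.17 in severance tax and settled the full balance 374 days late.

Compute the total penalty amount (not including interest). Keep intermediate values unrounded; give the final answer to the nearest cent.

Penalty periods: ⌈374/30⌉ = 13; penalty = 13 × 1.25% × kr 1,011,442.17 = kr 164,359.35…

kr 164,359.35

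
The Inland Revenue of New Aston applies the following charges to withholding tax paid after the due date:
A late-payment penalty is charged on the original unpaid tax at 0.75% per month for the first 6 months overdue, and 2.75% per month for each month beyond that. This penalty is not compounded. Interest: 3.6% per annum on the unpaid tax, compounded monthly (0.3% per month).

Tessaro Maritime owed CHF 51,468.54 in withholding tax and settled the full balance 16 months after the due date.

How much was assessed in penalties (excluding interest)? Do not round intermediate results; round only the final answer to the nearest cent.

CHF 16,469.93

Penalty, months 1–6: 6 × 0.75% × CHF 51,468.54 = CHF 2,316.08…
Penalty, months 7–16: 10 × 2.75% × CHF 51,468.54 = CHF 14,153.85…
Total penalty = CHF 2,316.08… + CHF 14,153.85… = CHF 16,469.93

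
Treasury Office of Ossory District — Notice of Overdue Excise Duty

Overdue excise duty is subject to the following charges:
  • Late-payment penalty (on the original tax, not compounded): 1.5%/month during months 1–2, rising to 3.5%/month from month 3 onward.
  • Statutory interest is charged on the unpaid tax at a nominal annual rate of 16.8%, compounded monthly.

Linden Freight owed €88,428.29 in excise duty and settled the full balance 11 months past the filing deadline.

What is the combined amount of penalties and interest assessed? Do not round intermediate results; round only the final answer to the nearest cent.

€45,120.15

Penalty, months 1–2: 2 × 1.5% × €88,428.29 = €2,652.85…
Penalty, months 3–11: 9 × 3.5% × €88,428.29 = €27,854.91…
Interest (16.8%/yr ÷ 12 = 1.4%/month): €88,428.29 × ((1 + 0.014)^11 − 1) = €14,612.3937…
Penalties + interest = €30,507.7601… + €14,612.3937… = €45,120.15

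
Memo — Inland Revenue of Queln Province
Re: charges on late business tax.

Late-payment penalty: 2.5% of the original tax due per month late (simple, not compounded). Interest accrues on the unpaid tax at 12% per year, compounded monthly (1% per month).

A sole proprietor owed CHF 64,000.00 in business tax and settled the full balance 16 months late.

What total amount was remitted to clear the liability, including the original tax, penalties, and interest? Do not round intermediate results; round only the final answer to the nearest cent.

CHF 100,645.03

Late-payment penalty: 16 × 2.5% × CHF 64,000.00 = CHF 25,600.00
Interest: CHF 64,000.00 × ((1 + 0.01)^16 − 1) = CHF 64,000.00 × 0.1725786… = CHF 11,045.0333…
Total = CHF 64,000.00 + CHF 25,600.0000 + CHF 11,045.0333… = CHF 100,645.03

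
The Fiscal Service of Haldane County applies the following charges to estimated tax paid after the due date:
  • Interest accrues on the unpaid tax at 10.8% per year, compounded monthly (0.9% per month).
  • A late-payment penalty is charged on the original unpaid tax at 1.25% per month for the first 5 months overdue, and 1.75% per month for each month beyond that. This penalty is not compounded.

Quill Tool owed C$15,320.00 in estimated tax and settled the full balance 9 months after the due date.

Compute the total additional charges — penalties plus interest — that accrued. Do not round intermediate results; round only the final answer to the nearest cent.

Penalty, months 1–5: 5 × 1.25% × C$15,320.00 = C$957.50
Penalty, months 6–9: 4 × 1.75% × C$15,320.00 = C$1,072.40
Interest: C$15,320.00 × ((1 + 0.009)^9 − 1) = C$15,320.00 × 0.0839781… = C$1,286.5440…
Penalties + interest = C$2,029.9000 + C$1,286.5440… = C$3,316.44

C$3,316.44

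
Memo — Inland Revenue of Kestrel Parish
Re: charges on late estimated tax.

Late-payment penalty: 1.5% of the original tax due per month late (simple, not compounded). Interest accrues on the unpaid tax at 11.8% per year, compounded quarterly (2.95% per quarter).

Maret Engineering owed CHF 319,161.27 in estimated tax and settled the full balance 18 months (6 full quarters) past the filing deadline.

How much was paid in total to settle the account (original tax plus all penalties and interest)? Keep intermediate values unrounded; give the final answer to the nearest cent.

CHF 466,160.15

Late-payment penalty = 1.5% × CHF 319,161.27 × 18 mo = CHF 86,173.54…
Interest: CHF 319,161.27 × ((1 + 0.0295)^6 − 1) = CHF 319,161.27 × 0.1905787… = CHF 60,825.3374…
Total = CHF 319,161.27 + CHF 86,173.5429 + CHF 60,825.3374… = CHF 466,160.15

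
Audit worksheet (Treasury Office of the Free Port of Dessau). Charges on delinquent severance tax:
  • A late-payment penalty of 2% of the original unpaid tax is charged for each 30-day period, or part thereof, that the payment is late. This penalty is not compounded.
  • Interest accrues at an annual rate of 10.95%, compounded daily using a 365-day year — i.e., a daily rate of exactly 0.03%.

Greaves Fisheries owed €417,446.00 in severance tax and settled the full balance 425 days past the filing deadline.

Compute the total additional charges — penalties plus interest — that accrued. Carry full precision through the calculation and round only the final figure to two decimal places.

€181,991.07

Penalty periods: ⌈425/30⌉ = 15; penalty = 15 × 2% × €417,446.00 = €125,233.80
Interest: €417,446.00 × ((1 + 0.0003)^425 − 1) = €417,446.00 × 0.13596315… = €56,757.2719…
Penalties + interest = €125,233.8000 + €56,757.2719… = €181,991.07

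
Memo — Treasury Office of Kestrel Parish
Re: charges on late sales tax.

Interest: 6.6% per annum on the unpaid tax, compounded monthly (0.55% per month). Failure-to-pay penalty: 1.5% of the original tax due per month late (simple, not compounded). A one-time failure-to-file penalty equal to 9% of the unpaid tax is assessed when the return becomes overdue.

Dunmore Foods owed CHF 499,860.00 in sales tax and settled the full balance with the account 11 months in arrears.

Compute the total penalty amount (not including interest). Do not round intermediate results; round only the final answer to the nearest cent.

CHF 127,464.30

Failure-to-file penalty: 9% × CHF 499,860.00 = CHF 44,987.40
Failure-to-pay penalty: 11 × 1.5% × CHF 499,860.00 = CHF 82,476.90
Total penalty = CHF 44,987.40 + CHF 82,476.90 = CHF 127,464.30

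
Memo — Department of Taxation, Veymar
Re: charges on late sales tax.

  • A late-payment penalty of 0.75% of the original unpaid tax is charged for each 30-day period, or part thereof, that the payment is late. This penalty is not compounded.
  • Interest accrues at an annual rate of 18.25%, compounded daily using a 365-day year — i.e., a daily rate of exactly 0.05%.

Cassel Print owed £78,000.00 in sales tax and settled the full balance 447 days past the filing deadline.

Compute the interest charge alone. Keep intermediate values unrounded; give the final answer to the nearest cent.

£19,529.31

Interest: £78,000.00 × ((1 + 0.0005)^447 − 1) = £78,000.00 × 0.25037580… = £19,529.3122…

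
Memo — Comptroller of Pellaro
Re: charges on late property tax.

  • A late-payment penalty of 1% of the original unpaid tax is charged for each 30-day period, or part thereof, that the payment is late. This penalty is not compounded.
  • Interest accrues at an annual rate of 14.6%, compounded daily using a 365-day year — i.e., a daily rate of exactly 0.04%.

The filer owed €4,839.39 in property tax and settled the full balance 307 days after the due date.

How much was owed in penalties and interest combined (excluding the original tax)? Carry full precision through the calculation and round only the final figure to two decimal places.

Penalty periods: ⌈307/30⌉ = 11; penalty = 11 × 1% × €4,839.39 = €532.33…
Interest: €4,839.39 × ((1 + 0.0004)^307 − 1) = €4,839.39 × 0.13063051… = €632.1720…
Penalties + interest = €532.3329 + €632.1720… = €1,164.50

€1,164.50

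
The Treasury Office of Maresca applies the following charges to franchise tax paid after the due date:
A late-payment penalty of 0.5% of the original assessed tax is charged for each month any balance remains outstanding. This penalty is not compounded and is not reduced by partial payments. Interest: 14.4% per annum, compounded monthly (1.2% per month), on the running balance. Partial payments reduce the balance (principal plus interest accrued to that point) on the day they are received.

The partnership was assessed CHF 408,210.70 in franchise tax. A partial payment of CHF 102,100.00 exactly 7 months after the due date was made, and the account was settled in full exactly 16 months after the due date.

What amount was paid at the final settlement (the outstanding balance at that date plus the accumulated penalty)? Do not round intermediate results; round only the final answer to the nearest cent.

CHF 413,037.59

Balance at month 7: CHF 408,210.7000 × (1 + 0.012)^7 = CHF 443,759.8149…
After CHF 102,100.00 payment: CHF 443,759.8149… − CHF 102,100.00 = CHF 341,659.8149…
Balance at month 16: CHF 341,659.8149… × (1 + 0.012)^9 = CHF 380,380.7355…
Penalty: 16 × 0.5% × CHF 408,210.70 = CHF 32,656.86…
Final settlement = outstanding balance + penalty = CHF 380,380.7355… + CHF 32,656.86… = CHF 413,037.59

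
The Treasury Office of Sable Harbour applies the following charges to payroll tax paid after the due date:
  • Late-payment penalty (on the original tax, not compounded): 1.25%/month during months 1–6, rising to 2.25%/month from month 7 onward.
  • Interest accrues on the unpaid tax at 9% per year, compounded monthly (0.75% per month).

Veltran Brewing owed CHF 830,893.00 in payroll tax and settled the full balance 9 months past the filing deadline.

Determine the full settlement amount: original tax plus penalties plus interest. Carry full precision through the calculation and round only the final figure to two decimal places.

Penalty, months 1–6: 6 × 1.25% × CHF 830,893.00 = CHF 62,316.98…
Penalty, months 7–9: 3 × 2.25% × CHF 830,893.00 = CHF 56,085.28…
Interest: CHF 830,893.00 × ((1 + 0.0075)^9 − 1) = CHF 830,893.00 × 0.0695608… = CHF 57,797.6143…
Total = CHF 830,893.00 + CHF 118,402.2525 + CHF 57,797.6143… = CHF 1,007,092.87

CHF 1,007,092.87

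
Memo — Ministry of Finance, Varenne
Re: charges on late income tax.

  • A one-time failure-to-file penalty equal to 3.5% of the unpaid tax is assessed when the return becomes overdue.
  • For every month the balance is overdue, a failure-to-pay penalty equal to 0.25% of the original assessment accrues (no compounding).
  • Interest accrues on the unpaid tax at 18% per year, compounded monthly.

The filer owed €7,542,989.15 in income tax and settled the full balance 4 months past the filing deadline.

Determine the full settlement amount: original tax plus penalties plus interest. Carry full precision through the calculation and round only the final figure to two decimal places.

Failure-to-file penalty: 3.5% × €7,542,989.15 = €264,004.62…
Failure-to-pay penalty: 4 × 0.25% × €7,542,989.15 = €75,429.89…
Interest (18%/yr ÷ 12 = 1.5%/month): €7,542,989.15 × ((1 + 0.015)^4 − 1) = €462,864.5966…
Total = €7,542,989.15 + €339,434.5118… + €462,864.5966… = €8,345,288.26

€8,345,288.26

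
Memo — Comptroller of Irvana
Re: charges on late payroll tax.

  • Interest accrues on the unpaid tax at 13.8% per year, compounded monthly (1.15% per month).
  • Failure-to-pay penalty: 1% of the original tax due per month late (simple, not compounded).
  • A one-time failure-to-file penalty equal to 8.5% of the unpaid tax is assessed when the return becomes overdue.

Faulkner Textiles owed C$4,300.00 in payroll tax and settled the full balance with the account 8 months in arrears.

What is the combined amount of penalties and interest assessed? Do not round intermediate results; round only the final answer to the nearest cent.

Failure-to-file penalty: 8.5% × C$4,300.00 = C$365.50
Failure-to-pay penalty = 1% × C$4,300.00 × 8 mo = C$344.00
Interest: C$4,300.00 × ((1 + 0.0115)^8 − 1) = C$4,300.00 × 0.0957894… = C$411.8944…
Penalties + interest = C$709.5000 + C$411.8944… = C$1,121.39

C$1,121.39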